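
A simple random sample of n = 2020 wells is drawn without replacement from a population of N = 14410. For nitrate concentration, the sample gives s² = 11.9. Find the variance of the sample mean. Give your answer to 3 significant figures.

0.00507

Under SRS without replacement, Var(ȳ) = (1 − f)·s²/n with f = n/N = 2020/14410 = 0.14018043.
Var(ȳ) = (1 − 0.14018043)·11.9/2020 = 0.85981957·0.0058910891 = 0.0050652737.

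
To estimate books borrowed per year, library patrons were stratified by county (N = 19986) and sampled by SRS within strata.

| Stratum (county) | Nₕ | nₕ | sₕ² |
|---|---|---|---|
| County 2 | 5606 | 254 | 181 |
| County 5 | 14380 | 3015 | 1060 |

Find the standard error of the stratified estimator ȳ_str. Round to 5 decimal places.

0.44426

Var(ȳ_str) = Σₕ Wₕ²(1 − fₕ)sₕ²/nₕ with Wₕ = Nₕ/N, N = 19986.
County 2: Wₕ = 0.28049635; term = 0.28049635²·(1 − 0.04530860)·181/254 = 0.053525692.
County 5: Wₕ = 0.71950365; term = 0.71950365²·(1 − 0.20966620)·1060/3015 = 0.14384511.
Sum = 0.1973708.
SE = √(0.1973708) = 0.44426.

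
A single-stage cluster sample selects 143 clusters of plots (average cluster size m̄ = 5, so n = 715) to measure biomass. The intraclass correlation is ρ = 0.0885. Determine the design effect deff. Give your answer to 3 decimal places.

deff = 1 + (5 − 1)·0.0885 = 1 + 0.354 = 1.354.

1.354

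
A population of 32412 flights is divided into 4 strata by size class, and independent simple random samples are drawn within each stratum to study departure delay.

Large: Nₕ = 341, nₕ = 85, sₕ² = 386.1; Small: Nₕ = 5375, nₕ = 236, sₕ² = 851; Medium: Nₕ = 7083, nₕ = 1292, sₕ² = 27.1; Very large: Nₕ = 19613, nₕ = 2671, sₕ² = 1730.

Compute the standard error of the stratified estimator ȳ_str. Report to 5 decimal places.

Var(ȳ_str) = Σₕ Wₕ²(1 − fₕ)sₕ²/nₕ with Wₕ = Nₕ/N, N = 32412.
Large: Wₕ = 0.01052079; term = 0.01052079²·(1 − 0.24926686)·386.1/85 = 3.7745359 × 10^-4.
Small: Wₕ = 0.16583364; term = 0.16583364²·(1 − 0.04390698)·851/236 = 0.094811929.
Medium: Wₕ = 0.21853017; term = 0.21853017²·(1 − 0.18240858)·27.1/1292 = 8.189661 × 10^-4.
Very large: Wₕ = 0.60511539; term = 0.60511539²·(1 − 0.13618518)·1730/2671 = 0.2048657.
Sum = 0.30087405.
SE = √(0.30087405) = 0.54852.

0.54852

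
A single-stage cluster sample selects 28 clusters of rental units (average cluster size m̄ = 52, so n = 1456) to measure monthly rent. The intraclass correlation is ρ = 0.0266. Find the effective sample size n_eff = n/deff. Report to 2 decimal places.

617.84

deff = 1 + (52 − 1)·0.0266 = 1 + 1.3566 = 2.3566.
n_eff = 1456 / 2.3566 = 617.84.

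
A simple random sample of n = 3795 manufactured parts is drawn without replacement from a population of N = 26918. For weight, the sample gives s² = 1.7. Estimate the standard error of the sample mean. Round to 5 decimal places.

Under SRS without replacement, Var(ȳ) = (1 − f)·s²/n with f = n/N = 3795/26918 = 0.14098373.
Var(ȳ) = (1 − 0.14098373)·1.7/3795 = 0.85901627·4.4795784 × 10^-4 = 3.8480307 × 10^-4.
SE(ȳ) = √(3.8480307 × 10^-4) = 0.01962.

0.01962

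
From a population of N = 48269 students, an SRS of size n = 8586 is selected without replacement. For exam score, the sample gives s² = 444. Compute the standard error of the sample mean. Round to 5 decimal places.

0.20619

Under SRS without replacement, Var(ȳ) = (1 − f)·s²/n with f = n/N = 8586/48269 = 0.17787814.
Var(ȳ) = (1 − 0.17787814)·444/8586 = 0.82212186·0.051712089 = 0.042513639.
SE(ȳ) = √(0.042513639) = 0.20619.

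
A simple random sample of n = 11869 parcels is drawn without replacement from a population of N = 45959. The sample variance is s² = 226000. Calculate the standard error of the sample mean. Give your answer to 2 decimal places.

3.76

Under SRS without replacement, Var(ȳ) = (1 − f)·s²/n with f = n/N = 11869/45959 = 0.25825192.
Var(ȳ) = (1 − 0.25825192)·226000/11869 = 0.74174808·19.0412 = 14.123773.
SE(ȳ) = √(14.123773) = 3.76.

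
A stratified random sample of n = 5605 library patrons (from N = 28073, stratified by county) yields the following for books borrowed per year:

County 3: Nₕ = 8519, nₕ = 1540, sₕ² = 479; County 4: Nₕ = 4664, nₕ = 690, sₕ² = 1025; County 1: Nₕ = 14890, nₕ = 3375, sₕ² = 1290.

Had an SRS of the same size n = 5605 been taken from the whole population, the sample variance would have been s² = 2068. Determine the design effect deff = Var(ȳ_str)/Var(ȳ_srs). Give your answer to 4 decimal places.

0.4794

Var(ȳ_str) = Σ Wₕ²(1−fₕ)sₕ²/nₕ with Wₕ = Nₕ/28073:
  County 3: (8519/28073)²·(1−1540/8519)·479/1540 = 0.023464914
  County 4: (4664/28073)²·(1−690/4664)·1025/690 = 0.034936833
  County 1: (14890/28073)²·(1−3375/14890)·1290/3375 = 0.083156638
  → Var(ȳ_str) = 0.14155839.
Var(ȳ_srs) = (1 − 5605/28073)·2068/5605 = 0.2952912.
deff = 0.14155839 / 0.2952912 = 0.4794.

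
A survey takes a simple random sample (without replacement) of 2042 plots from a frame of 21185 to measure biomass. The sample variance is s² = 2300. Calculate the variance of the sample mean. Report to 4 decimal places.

1.0178

Under SRS without replacement, Var(ȳ) = (1 − f)·s²/n with f = n/N = 2042/21185 = 0.09638895.
Var(ȳ) = (1 − 0.09638895)·2300/2042 = 0.90361105·1.1263467 = 1.0177793.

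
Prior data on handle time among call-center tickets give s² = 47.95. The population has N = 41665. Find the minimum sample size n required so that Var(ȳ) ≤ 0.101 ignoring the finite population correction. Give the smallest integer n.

475

Without fpc, n₀ = s²/D = 47.95/0.101 = 474.7525.
Rounding up, n = 475.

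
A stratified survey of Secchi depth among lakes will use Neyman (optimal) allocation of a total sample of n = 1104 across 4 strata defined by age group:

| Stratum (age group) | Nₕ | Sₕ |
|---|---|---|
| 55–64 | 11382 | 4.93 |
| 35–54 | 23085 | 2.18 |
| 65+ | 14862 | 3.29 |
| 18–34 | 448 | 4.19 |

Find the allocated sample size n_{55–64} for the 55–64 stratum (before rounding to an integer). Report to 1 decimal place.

Neyman allocation: nₕ = n·NₕSₕ / Σⱼ NⱼSⱼ.
Σ NⱼSⱼ = 11382·4.93 + 23085·2.18 + 14862·3.29 + 448·4.19 = 157211.66.
n_{55–64} = 1104·11382·4.93 / 157211.66 = 394.0.

394.0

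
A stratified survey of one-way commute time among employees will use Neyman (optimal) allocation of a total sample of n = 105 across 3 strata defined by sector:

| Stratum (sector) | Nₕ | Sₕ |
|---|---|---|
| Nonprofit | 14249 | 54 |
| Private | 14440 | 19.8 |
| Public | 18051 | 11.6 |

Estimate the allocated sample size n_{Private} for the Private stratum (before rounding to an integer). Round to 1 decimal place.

23.7

Neyman allocation: nₕ = n·NₕSₕ / Σⱼ NⱼSⱼ.
Σ NⱼSⱼ = 14249·54 + 14440·19.8 + 18051·11.6 = 1.2647496 × 10^6.
n_{Private} = 105·14440·19.8 / (1.2647496 × 10^6) = 23.7.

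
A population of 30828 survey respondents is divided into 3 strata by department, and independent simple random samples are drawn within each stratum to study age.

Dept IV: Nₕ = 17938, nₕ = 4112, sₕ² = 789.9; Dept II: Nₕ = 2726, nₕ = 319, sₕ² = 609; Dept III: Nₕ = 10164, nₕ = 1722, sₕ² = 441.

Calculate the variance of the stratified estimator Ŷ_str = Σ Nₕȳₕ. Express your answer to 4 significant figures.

8.214 × 10^7

Var(Ŷ_str) = Σₕ Nₕ²(1 − fₕ)sₕ²/nₕ.
Dept IV: 17938²·(1 − 4112/17938)·789.9/4112 = 4.7641956 × 10^7.
Dept II: 2726²·(1 − 319/2726)·609/319 = 1.2526466 × 10^7.
Dept III: 10164²·(1 − 1722/10164)·441/1722 = 2.197432 × 10^7.
Sum = 8.2142742 × 10^7.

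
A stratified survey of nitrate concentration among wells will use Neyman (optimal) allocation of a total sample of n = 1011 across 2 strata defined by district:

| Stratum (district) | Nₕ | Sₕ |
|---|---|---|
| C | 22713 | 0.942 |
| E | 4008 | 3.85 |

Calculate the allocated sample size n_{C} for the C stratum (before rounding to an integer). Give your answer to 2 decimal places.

Neyman allocation: nₕ = n·NₕSₕ / Σⱼ NⱼSⱼ.
Σ NⱼSⱼ = 22713·0.942 + 4008·3.85 = 36826.446.
n_{C} = 1011·22713·0.942 / 36826.446 = 587.38.

587.38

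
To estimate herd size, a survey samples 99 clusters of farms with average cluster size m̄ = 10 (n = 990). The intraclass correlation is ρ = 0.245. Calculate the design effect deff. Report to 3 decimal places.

3.205

deff = 1 + (10 − 1)·0.245 = 1 + 2.205 = 3.205.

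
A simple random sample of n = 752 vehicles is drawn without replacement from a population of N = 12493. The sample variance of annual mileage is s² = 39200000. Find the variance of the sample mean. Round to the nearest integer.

Under SRS without replacement, Var(ȳ) = (1 − f)·s²/n with f = n/N = 752/12493 = 0.06019371.
Var(ȳ) = (1 − 0.06019371)·39200000/752 = 0.93980629·52127.66 = 48989.902.

48990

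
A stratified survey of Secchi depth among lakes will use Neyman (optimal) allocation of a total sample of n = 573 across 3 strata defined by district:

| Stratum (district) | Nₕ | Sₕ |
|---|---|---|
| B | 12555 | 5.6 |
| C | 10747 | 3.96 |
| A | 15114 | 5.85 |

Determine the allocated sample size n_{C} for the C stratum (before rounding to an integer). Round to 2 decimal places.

121.15

Neyman allocation: nₕ = n·NₕSₕ / Σⱼ NⱼSⱼ.
Σ NⱼSⱼ = 12555·5.6 + 10747·3.96 + 15114·5.85 = 201283.02.
n_{C} = 573·10747·3.96 / 201283.02 = 121.15.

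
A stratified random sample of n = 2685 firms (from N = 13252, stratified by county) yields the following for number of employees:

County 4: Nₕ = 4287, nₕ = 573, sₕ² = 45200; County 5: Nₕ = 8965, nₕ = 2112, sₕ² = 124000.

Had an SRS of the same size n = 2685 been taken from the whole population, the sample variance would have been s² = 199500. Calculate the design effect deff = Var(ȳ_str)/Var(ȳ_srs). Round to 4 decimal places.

0.4674

Var(ȳ_str) = Σ Wₕ²(1−fₕ)sₕ²/nₕ with Wₕ = Nₕ/13252:
  County 4: (4287/13252)²·(1−573/4287)·45200/573 = 7.1518161
  County 5: (8965/13252)²·(1−2112/8965)·124000/2112 = 20.539787
  → Var(ȳ_str) = 27.691603.
Var(ȳ_srs) = (1 − 2685/13252)·199500/2685 = 59.247345.
deff = 27.691603 / 59.247345 = 0.4674.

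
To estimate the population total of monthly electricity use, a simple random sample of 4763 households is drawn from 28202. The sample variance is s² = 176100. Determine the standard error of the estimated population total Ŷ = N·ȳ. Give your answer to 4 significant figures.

156300

Var(Ŷ) = N²·Var(ȳ) = N²·(1 − n/N)·s²/n.
f = 4763/28202 = 0.16888873; Var(ȳ) = 0.83111127·176100/4763 = 30.728258.
Var(Ŷ) = 28202² · 30.728258 = 2.4439806 × 10^10.
SE(Ŷ) = √(2.4439806 × 10^10) = 156300.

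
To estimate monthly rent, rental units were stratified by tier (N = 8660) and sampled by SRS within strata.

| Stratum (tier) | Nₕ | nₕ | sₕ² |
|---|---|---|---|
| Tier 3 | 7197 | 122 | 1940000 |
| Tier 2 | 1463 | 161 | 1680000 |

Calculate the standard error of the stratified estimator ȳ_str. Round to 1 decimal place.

105.2

Var(ȳ_str) = Σₕ Wₕ²(1 − fₕ)sₕ²/nₕ with Wₕ = Nₕ/N, N = 8660.
Tier 3: Wₕ = 0.83106236; term = 0.83106236²·(1 − 0.01695151)·1940000/122 = 10796.527.
Tier 2: Wₕ = 0.16893764; term = 0.16893764²·(1 − 0.11004785)·1680000/161 = 265.03482.
Sum = 11061.562.
SE = √(11061.562) = 105.2.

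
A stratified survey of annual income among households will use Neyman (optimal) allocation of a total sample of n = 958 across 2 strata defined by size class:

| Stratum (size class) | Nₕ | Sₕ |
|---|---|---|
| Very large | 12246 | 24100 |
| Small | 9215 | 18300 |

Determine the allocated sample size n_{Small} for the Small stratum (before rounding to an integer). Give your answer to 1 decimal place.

348.3

Neyman allocation: nₕ = n·NₕSₕ / Σⱼ NⱼSⱼ.
Σ NⱼSⱼ = 12246·24100 + 9215·18300 = 4.637631 × 10^8.
n_{Small} = 958·9215·18300 / (4.637631 × 10^8) = 348.3.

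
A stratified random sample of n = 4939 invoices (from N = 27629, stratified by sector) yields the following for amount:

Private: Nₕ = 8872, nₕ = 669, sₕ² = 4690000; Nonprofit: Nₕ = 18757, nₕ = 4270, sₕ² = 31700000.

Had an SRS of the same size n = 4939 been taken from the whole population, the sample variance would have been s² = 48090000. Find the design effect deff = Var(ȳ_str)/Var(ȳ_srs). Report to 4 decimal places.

Var(ȳ_str) = Σ Wₕ²(1−fₕ)sₕ²/nₕ with Wₕ = Nₕ/27629:
  Private: (8872/27629)²·(1−669/8872)·4690000/669 = 668.36029
  Nonprofit: (18757/27629)²·(1−4270/18757)·31700000/4270 = 2642.6697
  → Var(ȳ_str) = 3311.03.
Var(ȳ_srs) = (1 − 4939/27629)·48090000/4939 = 7996.2264.
deff = 3311.03 / 7996.2264 = 0.4141.

0.4141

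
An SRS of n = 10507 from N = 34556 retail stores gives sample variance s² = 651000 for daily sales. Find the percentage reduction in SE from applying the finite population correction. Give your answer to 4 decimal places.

f = n/N = 10507/34556 = 0.30405718.
SE_no-fpc = √(s²/n) = 7.8713845; SE_fpc = √((1−f)s²/n) = 6.5665598.
Ratio = √(1−f) = 0.83423187. Reduction = 100·(1 − 0.83423187) = 16.5768%.

16.5768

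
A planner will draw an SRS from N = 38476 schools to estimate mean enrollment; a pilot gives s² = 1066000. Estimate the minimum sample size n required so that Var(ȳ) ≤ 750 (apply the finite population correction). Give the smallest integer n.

1371

Without fpc, n₀ = s²/D = 1066000/750 = 1421.3333.
With fpc, (1 − n/N)·s²/n ≤ D requires n ≥ n₀/(1 + n₀/N) = 1421.3333/(1 + 1421.3333/38476) = 1370.6986.
Rounding up, n = 1371.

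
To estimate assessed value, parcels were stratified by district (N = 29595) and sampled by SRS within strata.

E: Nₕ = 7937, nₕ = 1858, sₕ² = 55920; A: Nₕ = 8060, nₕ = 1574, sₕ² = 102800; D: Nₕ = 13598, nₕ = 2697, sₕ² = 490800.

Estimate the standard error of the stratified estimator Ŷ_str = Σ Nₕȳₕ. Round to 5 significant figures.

Var(Ŷ_str) = Σₕ Nₕ²(1 − fₕ)sₕ²/nₕ.
E: 7937²·(1 − 1858/7937)·55920/1858 = 1.452145 × 10^9.
A: 8060²·(1 − 1574/8060)·102800/1574 = 3.4142897 × 10^9.
D: 13598²·(1 − 2697/13598)·490800/2697 = 2.6975219 × 10^10.
Sum = 3.1841654 × 10^10.
SE = √(3.1841654 × 10^10) = 178440.

178440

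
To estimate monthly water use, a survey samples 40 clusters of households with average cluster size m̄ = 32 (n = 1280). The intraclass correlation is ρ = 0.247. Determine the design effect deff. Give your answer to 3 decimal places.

8.657

deff = 1 + (32 − 1)·0.247 = 1 + 7.657 = 8.657.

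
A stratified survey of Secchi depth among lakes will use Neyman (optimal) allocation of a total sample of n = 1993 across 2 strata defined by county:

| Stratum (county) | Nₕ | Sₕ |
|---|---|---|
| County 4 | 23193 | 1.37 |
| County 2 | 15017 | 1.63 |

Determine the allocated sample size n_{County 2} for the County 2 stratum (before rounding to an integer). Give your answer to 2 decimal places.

867.24

Neyman allocation: nₕ = n·NₕSₕ / Σⱼ NⱼSⱼ.
Σ NⱼSⱼ = 23193·1.37 + 15017·1.63 = 56252.12.
n_{County 2} = 1993·15017·1.63 / 56252.12 = 867.24.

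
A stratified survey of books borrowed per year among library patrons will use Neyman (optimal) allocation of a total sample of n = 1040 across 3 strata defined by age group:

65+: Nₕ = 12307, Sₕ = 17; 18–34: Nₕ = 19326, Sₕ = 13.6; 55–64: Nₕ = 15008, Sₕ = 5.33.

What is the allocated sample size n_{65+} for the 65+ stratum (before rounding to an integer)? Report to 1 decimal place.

394.1

Neyman allocation: nₕ = n·NₕSₕ / Σⱼ NⱼSⱼ.
Σ NⱼSⱼ = 12307·17 + 19326·13.6 + 15008·5.33 = 552045.24.
n_{65+} = 1040·12307·17 / 552045.24 = 394.1.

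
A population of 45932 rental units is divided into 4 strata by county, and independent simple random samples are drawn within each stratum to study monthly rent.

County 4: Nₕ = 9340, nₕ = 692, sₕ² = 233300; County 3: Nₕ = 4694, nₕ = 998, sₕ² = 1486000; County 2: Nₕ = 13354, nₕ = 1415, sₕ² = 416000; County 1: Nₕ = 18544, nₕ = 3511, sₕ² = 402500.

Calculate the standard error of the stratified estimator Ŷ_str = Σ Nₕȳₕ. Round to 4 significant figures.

Var(Ŷ_str) = Σₕ Nₕ²(1 − fₕ)sₕ²/nₕ.
County 4: 9340²·(1 − 692/9340)·233300/692 = 2.7231477 × 10^10.
County 3: 4694²·(1 − 998/4694)·1486000/998 = 2.5832314 × 10^10.
County 2: 13354²·(1 − 1415/13354)·416000/1415 = 4.6872295 × 10^10.
County 1: 18544²·(1 − 3511/18544)·402500/3511 = 3.1958334 × 10^10.
Sum = 1.3189442 × 10^11.
SE = √(1.3189442 × 10^11) = 363200.

363200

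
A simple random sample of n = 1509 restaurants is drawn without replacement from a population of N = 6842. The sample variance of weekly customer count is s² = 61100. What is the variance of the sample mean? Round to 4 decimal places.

Under SRS without replacement, Var(ȳ) = (1 − f)·s²/n with f = n/N = 1509/6842 = 0.22054955.
Var(ȳ) = (1 − 0.22054955)·61100/1509 = 0.77945045·40.490391 = 31.560254.

31.5603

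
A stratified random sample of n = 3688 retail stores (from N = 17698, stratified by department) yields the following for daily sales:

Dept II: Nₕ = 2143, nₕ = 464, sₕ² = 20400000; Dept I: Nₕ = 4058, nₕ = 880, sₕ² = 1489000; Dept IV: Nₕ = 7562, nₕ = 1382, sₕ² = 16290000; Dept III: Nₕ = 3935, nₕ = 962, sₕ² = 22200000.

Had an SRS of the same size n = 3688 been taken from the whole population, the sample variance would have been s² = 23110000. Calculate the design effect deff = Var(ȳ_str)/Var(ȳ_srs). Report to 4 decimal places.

0.6442

Var(ȳ_str) = Σ Wₕ²(1−fₕ)sₕ²/nₕ with Wₕ = Nₕ/17698:
  Dept II: (2143/17698)²·(1−464/2143)·20400000/464 = 505.05267
  Dept I: (4058/17698)²·(1−880/4058)·1489000/880 = 69.667396
  Dept IV: (7562/17698)²·(1−1382/7562)·16290000/1382 = 1758.6921
  Dept III: (3935/17698)²·(1−962/3935)·22200000/962 = 861.92438
  → Var(ȳ_str) = 3195.3365.
Var(ȳ_srs) = (1 − 3688/17698)·23110000/3688 = 4960.4717.
deff = 3195.3365 / 4960.4717 = 0.6442.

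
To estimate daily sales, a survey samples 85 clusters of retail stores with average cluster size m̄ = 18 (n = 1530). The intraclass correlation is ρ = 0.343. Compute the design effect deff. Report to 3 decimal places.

6.831

deff = 1 + (18 − 1)·0.343 = 1 + 5.831 = 6.831.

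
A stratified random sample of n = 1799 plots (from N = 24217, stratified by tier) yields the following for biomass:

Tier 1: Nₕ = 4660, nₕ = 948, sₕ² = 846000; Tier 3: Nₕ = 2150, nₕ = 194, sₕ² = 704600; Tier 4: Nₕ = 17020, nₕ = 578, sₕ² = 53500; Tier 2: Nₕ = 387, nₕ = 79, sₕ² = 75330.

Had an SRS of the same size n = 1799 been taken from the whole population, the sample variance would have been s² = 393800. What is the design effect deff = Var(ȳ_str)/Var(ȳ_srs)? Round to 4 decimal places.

Var(ȳ_str) = Σ Wₕ²(1−fₕ)sₕ²/nₕ with Wₕ = Nₕ/24217:
  Tier 1: (4660/24217)²·(1−948/4660)·846000/948 = 26.321778
  Tier 3: (2150/24217)²·(1−194/2150)·704600/194 = 26.043991
  Tier 4: (17020/24217)²·(1−578/17020)·53500/578 = 44.167158
  Tier 2: (387/24217)²·(1−79/387)·75330/79 = 0.19380362
  → Var(ȳ_str) = 96.726731.
Var(ȳ_srs) = (1 − 1799/24217)·393800/1799 = 202.63808.
deff = 96.726731 / 202.63808 = 0.4773.

0.4773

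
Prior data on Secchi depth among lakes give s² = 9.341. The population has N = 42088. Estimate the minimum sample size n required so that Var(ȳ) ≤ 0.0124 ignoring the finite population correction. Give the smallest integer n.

Without fpc, n₀ = s²/D = 9.341/0.0124 = 753.3065.
Rounding up, n = 754.

754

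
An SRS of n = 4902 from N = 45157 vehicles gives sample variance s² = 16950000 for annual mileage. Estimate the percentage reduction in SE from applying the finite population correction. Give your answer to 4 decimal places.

f = n/N = 4902/45157 = 0.10855460.
SE_no-fpc = √(s²/n) = 58.802826; SE_fpc = √((1−f)s²/n) = 55.519503.
Ratio = √(1−f) = 0.94416386. Reduction = 100·(1 − 0.94416386) = 5.5836%.

5.5836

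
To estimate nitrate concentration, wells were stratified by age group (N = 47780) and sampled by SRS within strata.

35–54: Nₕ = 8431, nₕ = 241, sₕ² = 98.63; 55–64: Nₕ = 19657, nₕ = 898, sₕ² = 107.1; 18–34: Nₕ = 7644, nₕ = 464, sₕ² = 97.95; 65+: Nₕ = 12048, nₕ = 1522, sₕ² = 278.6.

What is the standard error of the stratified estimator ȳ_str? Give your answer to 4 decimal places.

Var(ȳ_str) = Σₕ Wₕ²(1 − fₕ)sₕ²/nₕ with Wₕ = Nₕ/N, N = 47780.
35–54: Wₕ = 0.17645458; term = 0.17645458²·(1 − 0.02858498)·98.63/241 = 0.012378348.
55–64: Wₕ = 0.41140645; term = 0.41140645²·(1 − 0.04568347)·107.1/898 = 0.019264057.
18–34: Wₕ = 0.15998326; term = 0.15998326²·(1 − 0.06070120)·97.95/464 = 0.0050750379.
65+: Wₕ = 0.25215571; term = 0.25215571²·(1 − 0.12632802)·278.6/1522 = 0.010168397.
Sum = 0.04688584.
SE = √(0.04688584) = 0.2165.

0.2165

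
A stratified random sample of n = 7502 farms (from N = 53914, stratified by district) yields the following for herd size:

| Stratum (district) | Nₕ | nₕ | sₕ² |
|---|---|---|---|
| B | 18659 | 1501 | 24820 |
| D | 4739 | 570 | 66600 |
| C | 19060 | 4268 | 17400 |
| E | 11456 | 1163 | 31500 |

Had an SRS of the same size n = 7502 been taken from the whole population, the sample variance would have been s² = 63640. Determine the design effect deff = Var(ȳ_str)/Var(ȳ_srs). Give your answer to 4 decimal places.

0.5628

Var(ȳ_str) = Σ Wₕ²(1−fₕ)sₕ²/nₕ with Wₕ = Nₕ/53914:
  B: (18659/53914)²·(1−1501/18659)·24820/1501 = 1.8212644
  D: (4739/53914)²·(1−570/4739)·66600/570 = 0.79417254
  C: (19060/53914)²·(1−4268/19060)·17400/4268 = 0.39543174
  E: (11456/53914)²·(1−1163/11456)·31500/1163 = 1.0987597
  → Var(ȳ_str) = 4.1096284.
Var(ȳ_srs) = (1 − 7502/53914)·63640/7502 = 7.3026728.
deff = 4.1096284 / 7.3026728 = 0.5628.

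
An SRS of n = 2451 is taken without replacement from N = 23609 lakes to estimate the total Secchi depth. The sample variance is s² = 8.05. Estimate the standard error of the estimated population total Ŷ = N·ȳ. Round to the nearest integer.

Var(Ŷ) = N²·Var(ȳ) = N²·(1 − n/N)·s²/n.
f = 2451/23609 = 0.10381634; Var(ȳ) = 0.89618366·8.05/2451 = 0.0029434021.
Var(Ŷ) = 23609² · 0.0029434021 = 1.6406078 × 10^6.
SE(Ŷ) = √(1.6406078 × 10^6) = 1281.

1281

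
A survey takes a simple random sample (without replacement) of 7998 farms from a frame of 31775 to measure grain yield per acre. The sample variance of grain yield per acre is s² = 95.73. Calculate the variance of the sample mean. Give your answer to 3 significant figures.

0.00896

Under SRS without replacement, Var(ȳ) = (1 − f)·s²/n with f = n/N = 7998/31775 = 0.25170732.
Var(ȳ) = (1 − 0.25170732)·95.73/7998 = 0.74829268·0.011969242 = 0.0089564964.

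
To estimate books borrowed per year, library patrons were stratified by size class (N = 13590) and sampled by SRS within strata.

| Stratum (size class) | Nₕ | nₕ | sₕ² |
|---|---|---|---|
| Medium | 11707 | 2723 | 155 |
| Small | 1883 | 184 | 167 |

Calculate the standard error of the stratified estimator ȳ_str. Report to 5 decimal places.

Var(ȳ_str) = Σₕ Wₕ²(1 − fₕ)sₕ²/nₕ with Wₕ = Nₕ/N, N = 13590.
Medium: Wₕ = 0.86144224; term = 0.86144224²·(1 − 0.23259588)·155/2723 = 0.032416081.
Small: Wₕ = 0.13855776; term = 0.13855776²·(1 − 0.09771641)·167/184 = 0.015721842.
Sum = 0.048137923.
SE = √(0.048137923) = 0.21940.

0.21940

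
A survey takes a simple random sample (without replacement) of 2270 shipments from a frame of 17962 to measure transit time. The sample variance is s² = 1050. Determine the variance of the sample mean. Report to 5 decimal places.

Under SRS without replacement, Var(ȳ) = (1 − f)·s²/n with f = n/N = 2270/17962 = 0.12637791.
Var(ȳ) = (1 − 0.12637791)·1050/2270 = 0.87362209·0.46255507 = 0.40409832.

0.40410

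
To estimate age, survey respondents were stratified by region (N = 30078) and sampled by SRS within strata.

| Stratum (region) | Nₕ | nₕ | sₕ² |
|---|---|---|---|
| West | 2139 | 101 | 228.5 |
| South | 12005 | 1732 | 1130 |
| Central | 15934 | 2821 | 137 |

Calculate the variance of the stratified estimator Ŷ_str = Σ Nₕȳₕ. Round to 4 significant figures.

1.005 × 10^8

Var(Ŷ_str) = Σₕ Nₕ²(1 − fₕ)sₕ²/nₕ.
West: 2139²·(1 − 101/2139)·228.5/101 = 9.862336 × 10^6.
South: 12005²·(1 − 1732/12005)·1130/1732 = 8.0461849 × 10^7.
Central: 15934²·(1 − 2821/15934)·137/2821 = 1.0147156 × 10^7.
Sum = 1.0047134 × 10^8.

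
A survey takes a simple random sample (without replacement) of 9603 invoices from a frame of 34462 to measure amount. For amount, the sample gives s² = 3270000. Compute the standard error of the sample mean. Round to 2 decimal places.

Under SRS without replacement, Var(ȳ) = (1 − f)·s²/n with f = n/N = 9603/34462 = 0.27865475.
Var(ȳ) = (1 − 0.27865475)·3270000/9603 = 0.72134525·340.51859 = 245.63147.
SE(ȳ) = √(245.63147) = 15.67.

15.67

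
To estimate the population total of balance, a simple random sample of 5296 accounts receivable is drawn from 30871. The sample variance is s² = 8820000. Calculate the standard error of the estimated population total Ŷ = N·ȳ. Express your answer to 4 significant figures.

Var(Ŷ) = N²·Var(ȳ) = N²·(1 − n/N)·s²/n.
f = 5296/30871 = 0.17155259; Var(ȳ) = 0.82844741·8820000/5296 = 1379.7028.
Var(Ŷ) = 30871² · 1379.7028 = 1.3148825 × 10^12.
SE(Ŷ) = √(1.3148825 × 10^12) = 1.147 × 10^6.

1.147 × 10^6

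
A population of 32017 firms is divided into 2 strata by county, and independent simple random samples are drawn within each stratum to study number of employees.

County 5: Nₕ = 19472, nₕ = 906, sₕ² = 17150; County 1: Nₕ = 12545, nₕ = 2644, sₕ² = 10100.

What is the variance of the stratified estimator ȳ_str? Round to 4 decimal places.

Var(ȳ_str) = Σₕ Wₕ²(1 − fₕ)sₕ²/nₕ with Wₕ = Nₕ/N, N = 32017.
County 5: Wₕ = 0.60817691; term = 0.60817691²·(1 − 0.04652835)·17150/906 = 6.6758038.
County 1: Wₕ = 0.39182309; term = 0.39182309²·(1 − 0.21076126)·10100/2644 = 0.46285864.
Sum = 7.1386624.

7.1387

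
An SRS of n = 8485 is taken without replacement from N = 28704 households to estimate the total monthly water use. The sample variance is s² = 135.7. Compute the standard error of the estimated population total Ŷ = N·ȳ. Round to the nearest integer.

Var(Ŷ) = N²·Var(ȳ) = N²·(1 − n/N)·s²/n.
f = 8485/28704 = 0.29560340; Var(ȳ) = 0.70439660·135.7/8485 = 0.011265365.
Var(Ŷ) = 28704² · 0.011265365 = 9.2817552 × 10^6.
SE(Ŷ) = √(9.2817552 × 10^6) = 3047.

3047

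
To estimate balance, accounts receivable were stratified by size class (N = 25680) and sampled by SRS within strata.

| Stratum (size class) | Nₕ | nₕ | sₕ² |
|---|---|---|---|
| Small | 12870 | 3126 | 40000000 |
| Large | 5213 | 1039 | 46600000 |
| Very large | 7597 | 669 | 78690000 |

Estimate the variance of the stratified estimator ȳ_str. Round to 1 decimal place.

Var(ȳ_str) = Σₕ Wₕ²(1 − fₕ)sₕ²/nₕ with Wₕ = Nₕ/N, N = 25680.
Small: Wₕ = 0.50116822; term = 0.50116822²·(1 − 0.24289044)·40000000/3126 = 2433.3064.
Large: Wₕ = 0.20299844; term = 0.20299844²·(1 − 0.19930942)·46600000/1039 = 1479.8596.
Very large: Wₕ = 0.29583333; term = 0.29583333²·(1 − 0.08806108)·78690000/669 = 9387.5744.
Sum = 13300.74.

13300.7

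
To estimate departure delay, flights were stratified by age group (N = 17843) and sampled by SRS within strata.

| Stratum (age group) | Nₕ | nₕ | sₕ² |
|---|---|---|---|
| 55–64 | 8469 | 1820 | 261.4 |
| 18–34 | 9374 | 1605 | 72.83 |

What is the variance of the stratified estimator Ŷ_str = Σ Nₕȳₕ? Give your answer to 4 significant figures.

Var(Ŷ_str) = Σₕ Nₕ²(1 − fₕ)sₕ²/nₕ.
55–64: 8469²·(1 − 1820/8469)·261.4/1820 = 8.0876558 × 10^6.
18–34: 9374²·(1 − 1605/9374)·72.83/1605 = 3.304649 × 10^6.
Sum = 1.1392305 × 10^7.

1.139 × 10^7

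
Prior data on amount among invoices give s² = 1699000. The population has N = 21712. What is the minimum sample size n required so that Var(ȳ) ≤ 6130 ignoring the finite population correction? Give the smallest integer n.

Without fpc, n₀ = s²/D = 1699000/6130 = 277.1615.
Rounding up, n = 278.

278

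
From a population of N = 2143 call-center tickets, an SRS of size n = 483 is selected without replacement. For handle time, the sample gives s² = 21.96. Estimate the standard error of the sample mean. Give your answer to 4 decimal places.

0.1877

Under SRS without replacement, Var(ȳ) = (1 − f)·s²/n with f = n/N = 483/2143 = 0.22538497.
Var(ȳ) = (1 − 0.22538497)·21.96/483 = 0.77461503·0.045465839 = 0.035218522.
SE(ȳ) = √(0.035218522) = 0.1877.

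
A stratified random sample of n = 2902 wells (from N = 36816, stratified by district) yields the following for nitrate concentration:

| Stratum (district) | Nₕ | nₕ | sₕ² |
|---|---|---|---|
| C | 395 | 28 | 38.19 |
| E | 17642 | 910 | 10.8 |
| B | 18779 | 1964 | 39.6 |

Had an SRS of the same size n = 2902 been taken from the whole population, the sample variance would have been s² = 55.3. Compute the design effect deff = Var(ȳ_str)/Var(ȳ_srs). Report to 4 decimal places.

Var(ȳ_str) = Σ Wₕ²(1−fₕ)sₕ²/nₕ with Wₕ = Nₕ/36816:
  C: (395/36816)²·(1−28/395)·38.19/28 = 1.4587524 × 10^-4
  E: (17642/36816)²·(1−910/17642)·10.8/910 = 0.0025846684
  B: (18779/36816)²·(1−1964/18779)·39.6/1964 = 0.0046973166
  → Var(ȳ_str) = 0.0074278602.
Var(ȳ_srs) = (1 − 2902/36816)·55.3/2902 = 0.017553759.
deff = 0.0074278602 / 0.017553759 = 0.4231.

0.4231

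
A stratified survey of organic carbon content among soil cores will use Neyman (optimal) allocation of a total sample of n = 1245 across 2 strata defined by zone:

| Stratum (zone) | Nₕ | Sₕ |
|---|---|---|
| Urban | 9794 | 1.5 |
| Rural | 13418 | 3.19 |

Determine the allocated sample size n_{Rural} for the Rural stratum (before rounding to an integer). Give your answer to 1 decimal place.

Neyman allocation: nₕ = n·NₕSₕ / Σⱼ NⱼSⱼ.
Σ NⱼSⱼ = 9794·1.5 + 13418·3.19 = 57494.42.
n_{Rural} = 1245·13418·3.19 / 57494.42 = 926.9.

926.9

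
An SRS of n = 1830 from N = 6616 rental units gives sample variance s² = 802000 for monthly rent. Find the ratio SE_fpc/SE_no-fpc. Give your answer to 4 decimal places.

0.8505

f = n/N = 1830/6616 = 0.27660218.
SE_no-fpc = √(s²/n) = 20.934454; SE_fpc = √((1−f)s²/n) = 17.805339.
Ratio = √(1−f) = 0.85052797.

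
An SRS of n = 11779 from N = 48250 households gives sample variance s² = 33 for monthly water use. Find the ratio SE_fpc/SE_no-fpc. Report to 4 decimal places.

0.8694

f = n/N = 11779/48250 = 0.24412435.
SE_no-fpc = √(s²/n) = 0.052930105; SE_fpc = √((1−f)s²/n) = 0.046018021.
Ratio = √(1−f) = 0.86941109.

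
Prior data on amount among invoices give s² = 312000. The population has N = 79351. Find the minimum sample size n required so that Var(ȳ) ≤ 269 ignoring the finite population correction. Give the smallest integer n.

1160

Without fpc, n₀ = s²/D = 312000/269 = 1159.8513.
Rounding up, n = 1160.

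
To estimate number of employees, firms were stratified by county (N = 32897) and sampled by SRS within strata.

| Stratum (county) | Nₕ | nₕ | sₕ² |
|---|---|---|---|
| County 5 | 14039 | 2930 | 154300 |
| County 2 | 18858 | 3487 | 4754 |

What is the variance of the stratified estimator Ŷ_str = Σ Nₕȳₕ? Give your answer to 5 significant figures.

8.6083 × 10^9

Var(Ŷ_str) = Σₕ Nₕ²(1 − fₕ)sₕ²/nₕ.
County 5: 14039²·(1 − 2930/14039)·154300/2930 = 8.2131442 × 10^9.
County 2: 18858²·(1 − 3487/18858)·4754/3487 = 3.9518912 × 10^8.
Sum = 8.6083333 × 10^9.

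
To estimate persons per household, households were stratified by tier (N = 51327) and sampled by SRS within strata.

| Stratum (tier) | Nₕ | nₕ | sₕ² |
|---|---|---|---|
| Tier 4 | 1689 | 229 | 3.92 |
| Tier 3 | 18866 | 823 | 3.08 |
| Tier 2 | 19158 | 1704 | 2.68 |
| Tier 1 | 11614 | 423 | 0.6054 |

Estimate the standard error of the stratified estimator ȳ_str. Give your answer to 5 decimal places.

Var(ȳ_str) = Σₕ Wₕ²(1 − fₕ)sₕ²/nₕ with Wₕ = Nₕ/N, N = 51327.
Tier 4: Wₕ = 0.03290666; term = 0.03290666²·(1 − 0.13558319)·3.92/229 = 1.6022908 × 10^-5.
Tier 3: Wₕ = 0.36756483; term = 0.36756483²·(1 − 0.04362345)·3.08/823 = 4.8355703 × 10^-4.
Tier 2: Wₕ = 0.37325384; term = 0.37325384²·(1 − 0.08894457)·2.68/1704 = 1.9962668 × 10^-4.
Tier 1: Wₕ = 0.22627467; term = 0.22627467²·(1 − 0.03642156)·0.6054/423 = 7.0609153 × 10^-5.
Sum = 7.6981577 × 10^-4.
SE = √(7.6981577 × 10^-4) = 0.02775.

0.02775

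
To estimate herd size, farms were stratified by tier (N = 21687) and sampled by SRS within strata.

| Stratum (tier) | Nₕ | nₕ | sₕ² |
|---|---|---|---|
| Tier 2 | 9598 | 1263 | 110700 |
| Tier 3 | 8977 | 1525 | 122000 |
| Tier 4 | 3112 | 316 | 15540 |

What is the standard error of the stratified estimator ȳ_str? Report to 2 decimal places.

Var(ȳ_str) = Σₕ Wₕ²(1 − fₕ)sₕ²/nₕ with Wₕ = Nₕ/N, N = 21687.
Tier 2: Wₕ = 0.44256928; term = 0.44256928²·(1 − 0.13158991)·110700/1263 = 14.908421.
Tier 3: Wₕ = 0.41393462; term = 0.41393462²·(1 − 0.16987858)·122000/1525 = 11.378764.
Tier 4: Wₕ = 0.14349610; term = 0.14349610²·(1 − 0.10154242)·15540/316 = 0.90979119.
Sum = 27.196976.
SE = √(27.196976) = 5.22.

5.22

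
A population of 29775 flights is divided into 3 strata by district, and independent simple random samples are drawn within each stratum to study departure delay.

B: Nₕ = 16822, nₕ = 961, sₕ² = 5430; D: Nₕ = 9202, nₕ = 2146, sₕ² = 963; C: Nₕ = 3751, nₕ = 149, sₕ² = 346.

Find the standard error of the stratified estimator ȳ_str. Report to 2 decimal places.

Var(ȳ_str) = Σₕ Wₕ²(1 − fₕ)sₕ²/nₕ with Wₕ = Nₕ/N, N = 29775.
B: Wₕ = 0.56497061; term = 0.56497061²·(1 − 0.05712757)·5430/961 = 1.7005175.
D: Wₕ = 0.30905122; term = 0.30905122²·(1 − 0.23321017)·963/2146 = 0.032865015.
C: Wₕ = 0.12597817; term = 0.12597817²·(1 − 0.03972274)·346/149 = 0.035389715.
Sum = 1.7687722.
SE = √(1.7687722) = 1.33.

1.33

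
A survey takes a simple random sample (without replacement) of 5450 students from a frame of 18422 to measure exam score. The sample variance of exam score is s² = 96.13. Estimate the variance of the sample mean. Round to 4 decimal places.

0.0124

Under SRS without replacement, Var(ȳ) = (1 − f)·s²/n with f = n/N = 5450/18422 = 0.29584193.
Var(ȳ) = (1 − 0.29584193)·96.13/5450 = 0.70415807·0.017638532 = 0.012420315.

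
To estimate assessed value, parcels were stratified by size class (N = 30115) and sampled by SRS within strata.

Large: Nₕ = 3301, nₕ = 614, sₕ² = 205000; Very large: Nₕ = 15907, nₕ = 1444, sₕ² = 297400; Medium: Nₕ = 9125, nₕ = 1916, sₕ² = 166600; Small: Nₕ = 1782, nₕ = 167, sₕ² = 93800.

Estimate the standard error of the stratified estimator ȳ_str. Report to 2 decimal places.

7.98

Var(ȳ_str) = Σₕ Wₕ²(1 − fₕ)sₕ²/nₕ with Wₕ = Nₕ/N, N = 30115.
Large: Wₕ = 0.10961315; term = 0.10961315²·(1 − 0.18600424)·205000/614 = 3.2653741.
Very large: Wₕ = 0.52820853; term = 0.52820853²·(1 − 0.09077765)·297400/1444 = 52.246199.
Medium: Wₕ = 0.30300515; term = 0.30300515²·(1 − 0.20997260)·166600/1916 = 6.3069829.
Small: Wₕ = 0.05917317; term = 0.05917317²·(1 − 0.09371493)·93800/167 = 1.7823823.
Sum = 63.600938.
SE = √(63.600938) = 7.98.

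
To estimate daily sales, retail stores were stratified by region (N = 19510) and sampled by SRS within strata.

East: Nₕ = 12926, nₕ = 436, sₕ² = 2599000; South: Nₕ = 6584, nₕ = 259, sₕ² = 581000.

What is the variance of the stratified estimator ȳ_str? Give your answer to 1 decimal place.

2773.7

Var(ȳ_str) = Σₕ Wₕ²(1 − fₕ)sₕ²/nₕ with Wₕ = Nₕ/N, N = 19510.
East: Wₕ = 0.66253203; term = 0.66253203²·(1 − 0.03373047)·2599000/436 = 2528.3188.
South: Wₕ = 0.33746797; term = 0.33746797²·(1 − 0.03933779)·581000/259 = 245.42126.
Sum = 2773.7401.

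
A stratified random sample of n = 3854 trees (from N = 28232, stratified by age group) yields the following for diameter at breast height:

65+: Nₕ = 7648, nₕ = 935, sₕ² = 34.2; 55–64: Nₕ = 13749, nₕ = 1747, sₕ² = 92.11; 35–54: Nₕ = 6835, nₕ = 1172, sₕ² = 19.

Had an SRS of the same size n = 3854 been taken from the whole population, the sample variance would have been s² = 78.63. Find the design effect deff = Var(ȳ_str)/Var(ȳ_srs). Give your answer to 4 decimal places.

0.7980

Var(ȳ_str) = Σ Wₕ²(1−fₕ)sₕ²/nₕ with Wₕ = Nₕ/28232:
  65+: (7648/28232)²·(1−935/7648)·34.2/935 = 0.0023561109
  55–64: (13749/28232)²·(1−1747/13749)·92.11/1747 = 0.010915794
  35–54: (6835/28232)²·(1−1172/6835)·19/1172 = 7.8727739 × 10^-4
  → Var(ȳ_str) = 0.014059182.
Var(ȳ_srs) = (1 − 3854/28232)·78.63/3854 = 0.017617042.
deff = 0.014059182 / 0.017617042 = 0.7980.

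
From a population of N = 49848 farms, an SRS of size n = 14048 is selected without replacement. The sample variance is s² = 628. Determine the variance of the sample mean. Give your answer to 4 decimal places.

0.0321

Under SRS without replacement, Var(ȳ) = (1 − f)·s²/n with f = n/N = 14048/49848 = 0.28181672.
Var(ȳ) = (1 − 0.28181672)·628/14048 = 0.71818328·0.044703872 = 0.032105574.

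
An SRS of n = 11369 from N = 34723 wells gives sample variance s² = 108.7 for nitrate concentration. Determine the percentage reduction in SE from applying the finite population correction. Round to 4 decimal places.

f = n/N = 11369/34723 = 0.32741987.
SE_no-fpc = √(s²/n) = 0.097780812; SE_fpc = √((1−f)s²/n) = 0.080191005.
Ratio = √(1−f) = 0.82010983. Reduction = 100·(1 − 0.82010983) = 17.9890%.

17.9890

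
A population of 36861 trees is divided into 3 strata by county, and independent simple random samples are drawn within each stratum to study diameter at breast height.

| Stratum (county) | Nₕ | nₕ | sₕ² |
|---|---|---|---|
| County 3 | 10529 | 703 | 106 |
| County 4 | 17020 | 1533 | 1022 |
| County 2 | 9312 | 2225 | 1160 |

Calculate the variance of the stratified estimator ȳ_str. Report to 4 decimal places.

0.1661

Var(ȳ_str) = Σₕ Wₕ²(1 − fₕ)sₕ²/nₕ with Wₕ = Nₕ/N, N = 36861.
County 3: Wₕ = 0.28564065; term = 0.28564065²·(1 − 0.06676797)·106/703 = 0.011481013.
County 4: Wₕ = 0.46173462; term = 0.46173462²·(1 − 0.09007051)·1022/1533 = 0.12933062.
County 2: Wₕ = 0.25262473; term = 0.25262473²·(1 − 0.23893900)·1160/2225 = 0.025322067.
Sum = 0.1661337.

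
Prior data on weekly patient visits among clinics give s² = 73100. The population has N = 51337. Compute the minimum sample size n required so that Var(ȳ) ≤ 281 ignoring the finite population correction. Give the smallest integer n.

261

Without fpc, n₀ = s²/D = 73100/281 = 260.1423.
Rounding up, n = 261.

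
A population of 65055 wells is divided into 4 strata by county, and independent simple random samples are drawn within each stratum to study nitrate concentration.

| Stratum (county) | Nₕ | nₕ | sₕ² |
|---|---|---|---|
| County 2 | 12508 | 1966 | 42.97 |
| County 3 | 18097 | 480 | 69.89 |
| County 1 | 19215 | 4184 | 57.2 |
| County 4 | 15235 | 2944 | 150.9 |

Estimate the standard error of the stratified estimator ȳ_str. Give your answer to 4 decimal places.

0.1219

Var(ȳ_str) = Σₕ Wₕ²(1 − fₕ)sₕ²/nₕ with Wₕ = Nₕ/N, N = 65055.
County 2: Wₕ = 0.19226808; term = 0.19226808²·(1 − 0.15717941)·42.97/1966 = 6.809753 × 10^-4.
County 3: Wₕ = 0.27818000; term = 0.27818000²·(1 − 0.02652373)·69.89/480 = 0.010968595.
County 1: Wₕ = 0.29536546; term = 0.29536546²·(1 − 0.21774655)·57.2/4184 = 9.3297768 × 10^-4.
County 4: Wₕ = 0.23418646; term = 0.23418646²·(1 − 0.19323925)·150.9/2944 = 0.0022678783.
Sum = 0.014850426.
SE = √(0.014850426) = 0.1219.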